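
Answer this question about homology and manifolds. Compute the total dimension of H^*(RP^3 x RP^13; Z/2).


dim H^*(RP^n; Z/2) = n+1 (one Z/2 in each degree 0..n).
Total Betti number is multiplicative.
Total = (3+1) * (13+1) = 4 * 14 = 56

56


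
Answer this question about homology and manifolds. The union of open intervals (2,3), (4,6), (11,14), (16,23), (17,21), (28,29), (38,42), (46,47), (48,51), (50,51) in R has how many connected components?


Sort and merge overlapping open intervals.
Merged: (2,3), (4,6), (11,14), (16,23), (28,29), (38,42), (46,47), (48,51).
Number of components = 8

8


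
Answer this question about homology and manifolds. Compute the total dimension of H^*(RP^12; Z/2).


H^k(RP^12; Z/2) = Z/2 for each 0 <= k <= 12.
Total dimension = 12 + 1 = 13

13


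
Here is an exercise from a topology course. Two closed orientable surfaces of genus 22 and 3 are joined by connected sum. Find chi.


chi(Sigma_22) = 2 - 2*22 = -42
chi(Sigma_3) = 2 - 2*3 = -4
For surfaces: chi(A#B) = chi(A) + chi(B) - 2.
chi = -42 + -4 - 2 = -48

-48


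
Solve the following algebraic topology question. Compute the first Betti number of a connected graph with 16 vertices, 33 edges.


For a connected graph: rank(pi_1) = b_1 = E - V + 1 = 1 - chi.
chi = V - E = 16 - 33 = -17.
rank = 1 - (-17) = 33 - 16 + 1 = 18

18


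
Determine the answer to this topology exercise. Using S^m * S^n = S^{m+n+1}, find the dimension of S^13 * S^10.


Join of spheres: S^m * S^n = S^{m+n+1}.
dim = 13 + 10 + 1 = 24

24


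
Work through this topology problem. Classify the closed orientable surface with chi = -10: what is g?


chi = 2 - 2g for closed orientable surfaces.
-10 = 2 - 2g
2g = 2 - (-10) = 12
g = 6

6


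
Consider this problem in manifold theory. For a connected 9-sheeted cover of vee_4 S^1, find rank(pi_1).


Nielsen-Schreier: an index-n subgroup of F_r is free of rank 1 + n(r-1).
Equivalently: chi(cover) = n*chi(base); chi(vee_r S^1) = 1 - 4 = -3.
chi(E) = 9*(-3) = -27; rank = 1 - chi(E) = 1 - (-27) = 28.
rank = 1 + 9*(4-1) = 1 + 27 = 28

28


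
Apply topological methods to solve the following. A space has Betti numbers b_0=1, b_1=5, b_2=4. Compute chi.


chi = sum_k (-1)^k b_k.
= (1) + (-5) + (4)
= 0

0


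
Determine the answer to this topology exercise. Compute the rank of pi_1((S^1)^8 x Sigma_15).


pi_1(A x B) = pi_1(A) x pi_1(B); rank of abelianization = b_1.
b_1(T^8) = 8, b_1(Sigma_15) = 2*15 = 30.
b_1(product) = 8 + 30 = 38

38


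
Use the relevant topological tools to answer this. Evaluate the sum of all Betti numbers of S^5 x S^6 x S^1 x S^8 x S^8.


Total Betti number is multiplicative under products.
Each S^d (d>=1) has total Betti number 2.
There are 5 sphere factors.
Total = 2^5 = 32

32


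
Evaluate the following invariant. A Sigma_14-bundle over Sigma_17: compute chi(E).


For a fiber bundle F -> E -> B (with CW structure): chi(E) = chi(B) * chi(F).
chi(Sigma_17) = -32, chi(Sigma_14) = -26.
chi(E) = (-32) * (-26) = 832

832


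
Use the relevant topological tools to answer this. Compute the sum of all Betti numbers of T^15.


b_k(T^15) = C(15,k), so the sum over k is sum_k C(15,k) = 2^15.
Total = 2^15 = 32768

32768


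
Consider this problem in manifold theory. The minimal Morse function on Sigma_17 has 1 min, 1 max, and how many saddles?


A perfect Morse function has m_k = b_k.
For Sigma_17: b_0=1, b_1=2g=34, b_2=1.
Saddles m_1 = 2g = 34

34


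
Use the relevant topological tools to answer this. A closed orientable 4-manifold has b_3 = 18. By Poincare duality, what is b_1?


Poincare duality for closed orientable n-manifolds: b_k = b_{n-k}.
Here n = 4, so b_1 = b_3 = 18

18


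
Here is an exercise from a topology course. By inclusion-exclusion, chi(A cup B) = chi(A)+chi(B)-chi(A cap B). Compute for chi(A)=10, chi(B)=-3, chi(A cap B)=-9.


chi(A cup B) = chi(A) + chi(B) - chi(A cap B)
= 10 + (-3) - (-9)
= 16

16


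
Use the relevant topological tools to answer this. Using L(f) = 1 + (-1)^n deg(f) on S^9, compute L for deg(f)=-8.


On S^9: L(f) = tr(f_0*) + (-1)^9 tr(f_9*) = 1 + (-1)^9 * deg(f).
L(f) = 1 + (-1)^9 * -8 = 1 + 8 = 9

9


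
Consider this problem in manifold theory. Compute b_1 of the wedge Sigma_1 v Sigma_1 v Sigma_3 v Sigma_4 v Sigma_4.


For a wedge X v Y: reduced H_k(X v Y) = H_k(X) + H_k(Y).
Each Sigma_g contributes b_1 = 2g.
b_1 = 2 + 2 + 6 + 8 + 8 = 26

26


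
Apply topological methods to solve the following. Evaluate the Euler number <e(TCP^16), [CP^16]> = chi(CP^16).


For any closed oriented manifold, <e(TM),[M]> = chi(M).
chi(CP^16) = 16+1 = 17

17


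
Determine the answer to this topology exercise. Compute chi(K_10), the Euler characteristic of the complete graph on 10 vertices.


K_10: V = 10, E = C(10,2) = 45.
chi = V - E = 10 - 45 = -35

-35


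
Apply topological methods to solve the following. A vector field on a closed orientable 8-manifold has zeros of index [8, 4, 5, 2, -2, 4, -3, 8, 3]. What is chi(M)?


Poincare-Hopf: chi(M) = sum of indices of zeros.
chi = (8) + (4) + (5) + (2) + (-2) + (4) + (-3) + (8) + (3) = 29

29


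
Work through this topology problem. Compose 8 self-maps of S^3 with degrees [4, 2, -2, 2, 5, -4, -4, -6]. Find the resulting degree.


Degree is multiplicative: deg(composition) = product of degrees.
= (4) * (2) * (-2) * (2) * (5) * (-4) * (-4) * (-6) = 15360

15360


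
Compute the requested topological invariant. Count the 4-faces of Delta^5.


Delta^5 has 5+1 vertices. A 4-face is a choice of 4+1 vertices.
f_4 = C(5+1, 4+1) = C(6,5) = 6

6


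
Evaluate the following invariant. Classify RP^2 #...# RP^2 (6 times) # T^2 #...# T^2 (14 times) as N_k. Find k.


Since a >= 1, the sum is non-orientable; each T^2 can be replaced by RP^2 # RP^2 (since T^2#RP^2 = 3RP^2).
Total crosscaps k = 6 + 2*14 = 34.
Check via chi: chi = 6*1 + 14*0 - (6+14-1)*2 = -32 = 2 - k = -32. Consistent.

34


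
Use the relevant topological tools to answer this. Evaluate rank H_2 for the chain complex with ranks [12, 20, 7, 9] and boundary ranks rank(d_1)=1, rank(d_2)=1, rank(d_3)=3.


rank H_k = rank(ker d_k) - rank(im d_{k+1}).
rank(ker d_2) = rank(C_2) - rank(d_2) = 7 - 1 = 6.
rank(im d_{2+1}) = 3.
rank H_2 = 6 - 3 = 3

3


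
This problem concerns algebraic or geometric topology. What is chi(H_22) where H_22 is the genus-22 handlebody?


A genus-g handlebody deformation retracts to a wedge of g circles.
chi(vee_g S^1) = 1 - g.
chi(H_22) = 1 - 22 = -21

-21


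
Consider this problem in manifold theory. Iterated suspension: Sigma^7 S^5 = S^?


Each suspension raises dimension by 1: Sigma S^n = S^{n+1}.
Sigma^7 S^5 = S^{5+7} = S^12

12


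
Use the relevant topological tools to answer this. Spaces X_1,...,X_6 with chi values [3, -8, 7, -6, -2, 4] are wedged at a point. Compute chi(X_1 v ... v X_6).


chi(A v B) = chi(A) + chi(B) - 1 (one point identified).
For 6 spaces: chi = (sum chi_i) - (6 - 1).
sum = -2; chi = -2 - 5 = -7

-7


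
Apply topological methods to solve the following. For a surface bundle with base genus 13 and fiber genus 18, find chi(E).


For a fiber bundle F -> E -> B (with CW structure): chi(E) = chi(B) * chi(F).
chi(Sigma_13) = -24, chi(Sigma_18) = -34.
chi(E) = (-24) * (-34) = 816

816


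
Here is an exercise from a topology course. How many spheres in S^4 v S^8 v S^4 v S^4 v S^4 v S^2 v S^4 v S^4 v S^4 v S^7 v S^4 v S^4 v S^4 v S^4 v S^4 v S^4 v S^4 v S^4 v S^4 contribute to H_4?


For a wedge of spheres, H_k (k>0) is free on one generator per sphere of dimension k.
Spheres of dimension 4: count = 16.
b_4 = 16

16


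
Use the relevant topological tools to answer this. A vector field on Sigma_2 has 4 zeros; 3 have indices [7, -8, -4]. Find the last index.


Poincare-Hopf: sum of indices = chi(M).
chi(Sigma_2) = 2 - 2*2 = -2.
Sum of known indices = -5.
x = chi - (sum known) = -2 - (-5) = 3

3


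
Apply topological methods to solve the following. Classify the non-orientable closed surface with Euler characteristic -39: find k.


chi = 2 - k for closed non-orientable surfaces with k crosscaps.
-39 = 2 - k
k = 2 - (-39) = 41

41


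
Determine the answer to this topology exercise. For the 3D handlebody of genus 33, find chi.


A genus-g handlebody deformation retracts to a wedge of g circles.
chi(vee_g S^1) = 1 - g.
chi(H_33) = 1 - 33 = -32

-32


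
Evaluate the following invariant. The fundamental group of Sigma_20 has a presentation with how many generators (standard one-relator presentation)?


Standard presentation: pi_1(Sigma_g) = <a_1,b_1,...,a_g,b_g | [a_1,b_1]...[a_g,b_g] = 1>.
Number of generators = 2g = 2*20 = 40

40


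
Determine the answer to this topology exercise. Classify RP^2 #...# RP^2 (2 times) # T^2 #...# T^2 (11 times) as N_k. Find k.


Since a >= 1, the sum is non-orientable; each T^2 can be replaced by RP^2 # RP^2 (since T^2#RP^2 = 3RP^2).
Total crosscaps k = 2 + 2*11 = 24.
Check via chi: chi = 2*1 + 11*0 - (2+11-1)*2 = -22 = 2 - k = -22. Consistent.

24


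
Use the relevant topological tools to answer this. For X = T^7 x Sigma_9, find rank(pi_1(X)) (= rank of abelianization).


pi_1(A x B) = pi_1(A) x pi_1(B); rank of abelianization = b_1.
b_1(T^7) = 7, b_1(Sigma_9) = 2*9 = 18.
b_1(product) = 7 + 18 = 25

25


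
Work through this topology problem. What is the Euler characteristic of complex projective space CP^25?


CP^25 has one cell in each even dimension 0, 2, ..., 2*25 (25+1 cells total).
All cells are even-dimensional, so chi = number of cells.
chi = 25 + 1 = 26

26


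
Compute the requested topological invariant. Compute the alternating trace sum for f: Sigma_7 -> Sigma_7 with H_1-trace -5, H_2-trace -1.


L(f) = tr(f_0*) - tr(f_1*) + tr(f_2*).
= 1 - (-5) + (-1)
= 5

5


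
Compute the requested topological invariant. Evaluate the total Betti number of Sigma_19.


For Sigma_19: b_0 = 1, b_1 = 2g = 38, b_2 = 1.
Total = 1 + 38 + 1 = 40

40


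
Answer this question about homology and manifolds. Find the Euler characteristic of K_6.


K_6: V = 6, E = C(6,2) = 15.
chi = V - E = 6 - 15 = -9

-9


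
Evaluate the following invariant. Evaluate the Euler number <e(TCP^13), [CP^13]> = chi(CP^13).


For any closed oriented manifold, <e(TM),[M]> = chi(M).
chi(CP^13) = 13+1 = 14

14


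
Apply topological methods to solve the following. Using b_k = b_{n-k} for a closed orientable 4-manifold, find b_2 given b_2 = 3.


Poincare duality for closed orientable n-manifolds: b_k = b_{n-k}.
Here n = 4, so b_2 = b_2 = 3

3


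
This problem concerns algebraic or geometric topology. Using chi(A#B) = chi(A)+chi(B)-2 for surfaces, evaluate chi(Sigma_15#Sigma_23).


chi(Sigma_15) = 2 - 2*15 = -28
chi(Sigma_23) = 2 - 2*23 = -44
For surfaces: chi(A#B) = chi(A) + chi(B) - 2.
chi = -28 + -44 - 2 = -74

-74


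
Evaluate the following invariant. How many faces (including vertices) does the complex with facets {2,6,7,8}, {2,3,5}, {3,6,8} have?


Each maximal simplex on m vertices has 2^m - 1 nonempty faces.
Take the union (dedupe shared faces).
Total distinct faces = 24

24


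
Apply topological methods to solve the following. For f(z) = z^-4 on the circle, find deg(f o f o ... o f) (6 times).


deg(f) = -4. Degree is multiplicative: deg(f^6) = (deg f)^6.
deg(f^6) = (-4)^6 = 4096

4096


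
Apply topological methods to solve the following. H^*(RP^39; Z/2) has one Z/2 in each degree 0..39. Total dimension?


H^k(RP^39; Z/2) = Z/2 for each 0 <= k <= 39.
Total dimension = 39 + 1 = 40

40


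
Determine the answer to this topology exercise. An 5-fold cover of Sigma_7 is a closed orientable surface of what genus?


For an n-sheeted cover: chi(E) = n * chi(B).
chi(Sigma_7) = 2 - 2*7 = -12.
chi(E) = 5 * (-12) = -60.
genus(E) = (2 - chi(E))/2 = (2 - (-60))/2 = 62/2 = 31

31


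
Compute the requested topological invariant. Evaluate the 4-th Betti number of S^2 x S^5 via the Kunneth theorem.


Each S^d has Poincare polynomial 1 + t^d.
The product S^2 x S^5 has Poincare polynomial prod(1+t^d_i).
Expanding: b_0=1, b_2=1, b_5=1, b_7=1.
b_4 = 0

0


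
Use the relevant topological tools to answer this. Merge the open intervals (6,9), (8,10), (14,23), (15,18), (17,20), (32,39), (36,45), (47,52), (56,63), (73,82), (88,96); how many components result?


Sort and merge overlapping open intervals.
Merged: (6,10), (14,23), (32,45), (47,52), (56,63), (73,82), (88,96).
Number of components = 7

7


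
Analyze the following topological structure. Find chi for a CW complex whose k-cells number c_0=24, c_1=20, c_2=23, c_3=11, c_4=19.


chi = sum_k (-1)^k c_k.
= (-1)^0*24 + (-1)^1*20 + (-1)^2*23 + (-1)^3*11 + (-1)^4*19
= (24) + (-20) + (23) + (-11) + (19)
= 35

35


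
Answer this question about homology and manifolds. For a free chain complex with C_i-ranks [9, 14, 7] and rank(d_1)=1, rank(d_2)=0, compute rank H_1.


rank H_k = rank(ker d_k) - rank(im d_{k+1}).
rank(ker d_1) = rank(C_1) - rank(d_1) = 14 - 1 = 13.
rank(im d_{1+1}) = 0.
rank H_1 = 13 - 0 = 13

13


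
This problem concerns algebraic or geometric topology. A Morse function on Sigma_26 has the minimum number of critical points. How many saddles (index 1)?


A perfect Morse function has m_k = b_k.
For Sigma_26: b_0=1, b_1=2g=52, b_2=1.
Saddles m_1 = 2g = 52

52


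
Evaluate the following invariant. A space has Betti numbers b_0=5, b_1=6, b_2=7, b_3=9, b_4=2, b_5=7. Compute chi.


chi = sum_k (-1)^k b_k.
= (5) + (-6) + (7) + (-9) + (2) + (-7)
= -8

-8


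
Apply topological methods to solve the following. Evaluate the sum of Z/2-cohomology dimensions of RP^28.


H^k(RP^28; Z/2) = Z/2 for each 0 <= k <= 28.
Total dimension = 28 + 1 = 29

29


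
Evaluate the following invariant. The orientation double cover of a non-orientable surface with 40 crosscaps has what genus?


chi(N_40) = 2 - 40 = -38.
Double cover: chi(Sigma_g) = 2 * chi(N_40) = 2*(-38) = -76.
2 - 2g = -76, so g = (2 - (-76))/2 = 78/2 = 39

39


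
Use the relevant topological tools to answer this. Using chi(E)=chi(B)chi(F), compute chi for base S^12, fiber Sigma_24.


chi(S^12) = 2 (n even), chi(Sigma_24) = 2 - 2*24 = -46.
chi(E) = 2 * (-46) = -92

-92


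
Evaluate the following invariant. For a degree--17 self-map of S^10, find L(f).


On S^10: L(f) = tr(f_0*) + (-1)^10 tr(f_10*) = 1 + (-1)^10 * deg(f).
L(f) = 1 + (-1)^10 * -17 = 1 + -17 = -16

-16


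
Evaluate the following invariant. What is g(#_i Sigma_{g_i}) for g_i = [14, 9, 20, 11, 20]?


Genus is additive under connected sum of orientable surfaces.
g = 14 + 9 + 20 + 11 + 20 = 74

74


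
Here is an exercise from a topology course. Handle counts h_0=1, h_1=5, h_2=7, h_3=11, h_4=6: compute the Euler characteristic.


Handles of index k contribute (-1)^k to chi (same as CW cells).
chi = (1) + (-5) + (7) + (-11) + (6) = -2

-2


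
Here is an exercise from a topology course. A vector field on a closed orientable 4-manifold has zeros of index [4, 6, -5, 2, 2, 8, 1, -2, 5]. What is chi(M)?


Poincare-Hopf: chi(M) = sum of indices of zeros.
chi = (4) + (6) + (-5) + (2) + (2) + (8) + (1) + (-2) + (5) = 21

21


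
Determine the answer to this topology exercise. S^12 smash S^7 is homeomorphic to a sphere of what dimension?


S^m ^ S^n = S^{m+n}.
k = 12 + 7 = 19

19


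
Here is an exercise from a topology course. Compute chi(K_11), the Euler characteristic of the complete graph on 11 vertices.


K_11: V = 11, E = C(11,2) = 55.
chi = V - E = 11 - 55 = -44

-44


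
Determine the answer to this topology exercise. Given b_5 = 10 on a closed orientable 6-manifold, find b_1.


Poincare duality for closed orientable n-manifolds: b_k = b_{n-k}.
Here n = 6, so b_1 = b_5 = 10

10


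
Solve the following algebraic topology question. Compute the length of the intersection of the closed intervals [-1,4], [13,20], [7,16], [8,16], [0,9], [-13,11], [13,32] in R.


Intersection = [max(a_i), min(b_i)] = [13, 4].
Since 13 > 4, the intersection is empty.
Length = 0

0


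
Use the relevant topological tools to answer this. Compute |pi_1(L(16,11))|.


pi_1(L(p,q)) = Z/pZ for any q coprime to p.
|pi_1(L(16,11))| = 16

16


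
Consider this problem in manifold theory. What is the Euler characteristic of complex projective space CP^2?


CP^2 has one cell in each even dimension 0, 2, ..., 2*2 (2+1 cells total).
All cells are even-dimensional, so chi = number of cells.
chi = 2 + 1 = 3

3


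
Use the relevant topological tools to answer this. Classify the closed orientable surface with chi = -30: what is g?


chi = 2 - 2g for closed orientable surfaces.
-30 = 2 - 2g
2g = 2 - (-30) = 32
g = 16

16


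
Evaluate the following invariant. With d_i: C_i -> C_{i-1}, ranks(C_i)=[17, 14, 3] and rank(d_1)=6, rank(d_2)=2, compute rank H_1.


rank H_k = rank(ker d_k) - rank(im d_{k+1}).
rank(ker d_1) = rank(C_1) - rank(d_1) = 14 - 6 = 8.
rank(im d_{1+1}) = 2.
rank H_1 = 8 - 2 = 6

6


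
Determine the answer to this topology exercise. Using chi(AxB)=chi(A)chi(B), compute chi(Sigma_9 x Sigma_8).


chi(Sigma_9) = 2 - 2*9 = -16
chi(Sigma_8) = 2 - 2*8 = -14
chi(product) = (-16) * (-14) = 224

224


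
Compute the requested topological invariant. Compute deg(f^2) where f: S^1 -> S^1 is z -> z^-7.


deg(f) = -7. Degree is multiplicative: deg(f^2) = (deg f)^2.
deg(f^2) = (-7)^2 = 49

49


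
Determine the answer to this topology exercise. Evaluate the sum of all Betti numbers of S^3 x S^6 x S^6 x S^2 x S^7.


Total Betti number is multiplicative under products.
Each S^d (d>=1) has total Betti number 2.
There are 5 sphere factors.
Total = 2^5 = 32

32


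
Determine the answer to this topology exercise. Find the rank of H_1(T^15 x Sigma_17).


pi_1(A x B) = pi_1(A) x pi_1(B); rank of abelianization = b_1.
b_1(T^15) = 15, b_1(Sigma_17) = 2*17 = 34.
b_1(product) = 15 + 34 = 49

49


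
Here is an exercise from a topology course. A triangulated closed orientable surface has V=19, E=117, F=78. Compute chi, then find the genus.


chi = V - E + F = 19 - 117 + 78 = -20
For orientable closed surface: chi = 2 - 2g, so g = (2 - chi)/2.
g = (2 - (-20)) / 2 = 22 / 2 = 11

11


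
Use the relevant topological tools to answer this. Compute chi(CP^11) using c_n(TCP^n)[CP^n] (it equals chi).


For any closed oriented manifold, <e(TM),[M]> = chi(M).
chi(CP^11) = 11+1 = 12

12


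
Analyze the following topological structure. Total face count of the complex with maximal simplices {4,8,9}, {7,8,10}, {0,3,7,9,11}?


Each maximal simplex on m vertices has 2^m - 1 nonempty faces.
Take the union (dedupe shared faces).
Total distinct faces = 42

42


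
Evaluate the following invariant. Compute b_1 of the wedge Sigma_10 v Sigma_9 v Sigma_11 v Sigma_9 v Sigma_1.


For a wedge X v Y: reduced H_k(X v Y) = H_k(X) + H_k(Y).
Each Sigma_g contributes b_1 = 2g.
b_1 = 20 + 18 + 22 + 18 + 2 = 80

80


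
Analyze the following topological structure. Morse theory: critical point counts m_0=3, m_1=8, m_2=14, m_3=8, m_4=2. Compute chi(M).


Morse theory: chi(M) = sum_k (-1)^k m_k where m_k = #(index-k critical points).
= (3) + (-8) + (14) + (-8) + (2) = 3

3


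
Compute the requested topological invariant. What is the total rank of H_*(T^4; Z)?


b_k(T^4) = C(4,k), so the sum over k is sum_k C(4,k) = 2^4.
Total = 2^4 = 16

16


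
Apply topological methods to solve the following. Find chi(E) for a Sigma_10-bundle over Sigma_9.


For a fiber bundle F -> E -> B (with CW structure): chi(E) = chi(B) * chi(F).
chi(Sigma_9) = -16, chi(Sigma_10) = -18.
chi(E) = (-16) * (-18) = 288

288


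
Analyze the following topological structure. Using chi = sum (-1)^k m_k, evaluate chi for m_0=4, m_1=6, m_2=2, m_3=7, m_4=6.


Morse theory: chi(M) = sum_k (-1)^k m_k where m_k = #(index-k critical points).
= (4) + (-6) + (2) + (-7) + (6) = -1

-1


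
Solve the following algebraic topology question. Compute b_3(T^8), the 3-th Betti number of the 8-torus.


By the Kunneth formula, b_k(T^n) = C(n,k).
b_3(T^8) = C(8,3).
C(8,3) = 8!/(3!*5!) = 56

56


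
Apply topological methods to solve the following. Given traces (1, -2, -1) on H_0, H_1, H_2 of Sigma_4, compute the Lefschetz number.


L(f) = tr(f_0*) - tr(f_1*) + tr(f_2*).
= 1 - (-2) + (-1)
= 2

2


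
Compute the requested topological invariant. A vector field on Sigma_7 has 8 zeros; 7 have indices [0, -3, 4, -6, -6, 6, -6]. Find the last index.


Poincare-Hopf: sum of indices = chi(M).
chi(Sigma_7) = 2 - 2*7 = -12.
Sum of known indices = -11.
x = chi - (sum known) = -12 - (-11) = -1

-1


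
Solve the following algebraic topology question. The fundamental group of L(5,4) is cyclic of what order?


pi_1(L(p,q)) = Z/pZ for any q coprime to p.
|pi_1(L(5,4))| = 5

5


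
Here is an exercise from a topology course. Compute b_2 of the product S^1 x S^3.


Each S^d has Poincare polynomial 1 + t^d.
The product S^1 x S^3 has Poincare polynomial prod(1+t^d_i).
Expanding: b_0=1, b_1=1, b_3=1, b_4=1.
b_2 = 0

0


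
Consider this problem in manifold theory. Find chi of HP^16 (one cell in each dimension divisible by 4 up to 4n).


HP^16 has one cell in each dimension 0, 4, ..., 4*16 (16+1 cells, all even-dim).
chi = 16 + 1 = 17

17


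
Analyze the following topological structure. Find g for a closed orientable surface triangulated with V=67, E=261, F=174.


chi = V - E + F = 67 - 261 + 174 = -20
For orientable closed surface: chi = 2 - 2g, so g = (2 - chi)/2.
g = (2 - (-20)) / 2 = 22 / 2 = 11

11


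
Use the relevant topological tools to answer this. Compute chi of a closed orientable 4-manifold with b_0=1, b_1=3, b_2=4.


By Poincare duality b_k = b_{4-k}, so full Betti numbers: b_0=1, b_1=3, b_2=4, b_3=3, b_4=1.
chi = sum (-1)^k b_k = 0

0


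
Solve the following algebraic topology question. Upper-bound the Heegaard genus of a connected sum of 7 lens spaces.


Heegaard genus satisfies g(A#B) <= g(A) + g(B).
Each lens space has g = 1.
Upper bound: 7 * 1 = 7

7


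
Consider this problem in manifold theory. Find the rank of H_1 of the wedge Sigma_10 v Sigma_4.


For a wedge: H_1(A v B) = H_1(A) + H_1(B).
b_1(Sigma_10) = 20, b_1(Sigma_4) = 8.
b_1 = 20 + 8 = 28

28


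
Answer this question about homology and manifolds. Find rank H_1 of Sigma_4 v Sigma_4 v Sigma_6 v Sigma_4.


For a wedge X v Y: reduced H_k(X v Y) = H_k(X) + H_k(Y).
Each Sigma_g contributes b_1 = 2g.
b_1 = 8 + 8 + 12 + 8 = 36

36


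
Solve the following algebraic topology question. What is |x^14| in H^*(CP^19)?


|x| = 2 in H^*(CP^n).
|x^14| = 14 * |x| = 14 * 2 = 28

28


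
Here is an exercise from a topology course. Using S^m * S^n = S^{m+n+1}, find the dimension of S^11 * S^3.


Join of spheres: S^m * S^n = S^{m+n+1}.
dim = 11 + 3 + 1 = 15

15


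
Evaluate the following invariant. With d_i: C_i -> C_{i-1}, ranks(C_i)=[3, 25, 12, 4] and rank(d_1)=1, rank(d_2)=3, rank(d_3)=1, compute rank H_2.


rank H_k = rank(ker d_k) - rank(im d_{k+1}).
rank(ker d_2) = rank(C_2) - rank(d_2) = 12 - 3 = 9.
rank(im d_{2+1}) = 1.
rank H_2 = 9 - 1 = 8

8


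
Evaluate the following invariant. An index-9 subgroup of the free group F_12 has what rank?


Nielsen-Schreier: an index-n subgroup of F_r is free of rank 1 + n(r-1).
Equivalently: chi(cover) = n*chi(base); chi(vee_r S^1) = 1 - 12 = -11.
chi(E) = 9*(-11) = -99; rank = 1 - chi(E) = 1 - (-99) = 100.
rank = 1 + 9*(12-1) = 1 + 99 = 100

100


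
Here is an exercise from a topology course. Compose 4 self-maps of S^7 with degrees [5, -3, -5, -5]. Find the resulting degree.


Degree is multiplicative: deg(composition) = product of degrees.
= (5) * (-3) * (-5) * (-5) = -375

-375


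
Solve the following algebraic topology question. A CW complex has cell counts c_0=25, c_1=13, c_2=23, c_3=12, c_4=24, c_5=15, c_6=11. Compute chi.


chi = sum_k (-1)^k c_k.
= (-1)^0*25 + (-1)^1*13 + (-1)^2*23 + (-1)^3*12 + (-1)^4*24 + (-1)^5*15 + (-1)^6*11
= (25) + (-13) + (23) + (-12) + (24) + (-15) + (11)
= 43

43


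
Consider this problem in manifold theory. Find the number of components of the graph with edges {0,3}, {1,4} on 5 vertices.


Run DFS/union-find over 5 vertices.
V = 5, E = 2.
Number of components = 3

3


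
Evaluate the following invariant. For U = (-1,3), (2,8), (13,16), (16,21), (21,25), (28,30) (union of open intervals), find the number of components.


Sort and merge overlapping open intervals.
Merged: (-1,8), (13,16), (16,21), (21,25), (28,30).
Number of components = 5

5


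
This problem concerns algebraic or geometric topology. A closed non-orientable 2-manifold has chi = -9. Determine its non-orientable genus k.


chi = 2 - k for closed non-orientable surfaces with k crosscaps.
-9 = 2 - k
k = 2 - (-9) = 11

11


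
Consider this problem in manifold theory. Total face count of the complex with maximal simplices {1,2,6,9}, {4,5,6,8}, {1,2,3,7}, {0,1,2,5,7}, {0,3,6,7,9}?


Each maximal simplex on m vertices has 2^m - 1 nonempty faces.
Take the union (dedupe shared faces).
Total distinct faces = 87

87


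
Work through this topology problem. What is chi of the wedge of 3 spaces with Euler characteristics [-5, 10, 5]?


chi(A v B) = chi(A) + chi(B) - 1 (one point identified).
For 3 spaces: chi = (sum chi_i) - (3 - 1).
sum = 10; chi = 10 - 2 = 8

8


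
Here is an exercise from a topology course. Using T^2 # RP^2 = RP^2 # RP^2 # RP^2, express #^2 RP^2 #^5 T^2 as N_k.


Since a >= 1, the sum is non-orientable; each T^2 can be replaced by RP^2 # RP^2 (since T^2#RP^2 = 3RP^2).
Total crosscaps k = 2 + 2*5 = 12.
Check via chi: chi = 2*1 + 5*0 - (2+5-1)*2 = -10 = 2 - k = -10. Consistent.

12


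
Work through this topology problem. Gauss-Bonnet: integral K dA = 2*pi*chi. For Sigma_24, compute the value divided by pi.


Gauss-Bonnet: integral K dA = 2*pi*chi(M).
chi(Sigma_24) = 2 - 2*24 = -46.
(integral K dA)/pi = 2*chi = 2*(-46) = -92

-92


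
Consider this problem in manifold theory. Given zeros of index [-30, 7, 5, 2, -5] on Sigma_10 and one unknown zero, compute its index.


Poincare-Hopf: sum of indices = chi(M).
chi(Sigma_10) = 2 - 2*10 = -18.
Sum of known indices = -21.
x = chi - (sum known) = -18 - (-21) = 3

3


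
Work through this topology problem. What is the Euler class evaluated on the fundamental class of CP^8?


For any closed oriented manifold, <e(TM),[M]> = chi(M).
chi(CP^8) = 8+1 = 9

9


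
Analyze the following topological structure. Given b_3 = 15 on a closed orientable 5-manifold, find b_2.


Poincare duality for closed orientable n-manifolds: b_k = b_{n-k}.
Here n = 5, so b_2 = b_3 = 15

15


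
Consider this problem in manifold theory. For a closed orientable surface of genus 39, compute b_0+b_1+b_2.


For Sigma_39: b_0 = 1, b_1 = 2g = 78, b_2 = 1.
Total = 1 + 78 + 1 = 80

80


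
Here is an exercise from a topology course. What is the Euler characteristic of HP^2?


HP^2 has one cell in each dimension 0, 4, ..., 4*2 (2+1 cells, all even-dim).
chi = 2 + 1 = 3

3


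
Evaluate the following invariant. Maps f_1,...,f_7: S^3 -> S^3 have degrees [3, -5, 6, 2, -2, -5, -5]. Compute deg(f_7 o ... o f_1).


Degree is multiplicative: deg(composition) = product of degrees.
= (3) * (-5) * (6) * (2) * (-2) * (-5) * (-5) = 9000

9000


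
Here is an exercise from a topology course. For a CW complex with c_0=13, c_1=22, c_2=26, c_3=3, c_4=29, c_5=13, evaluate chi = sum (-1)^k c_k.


chi = sum_k (-1)^k c_k.
= (-1)^0*13 + (-1)^1*22 + (-1)^2*26 + (-1)^3*3 + (-1)^4*29 + (-1)^5*13
= (13) + (-22) + (26) + (-3) + (29) + (-13)
= 30

30


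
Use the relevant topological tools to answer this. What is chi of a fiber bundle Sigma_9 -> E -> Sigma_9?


For a fiber bundle F -> E -> B (with CW structure): chi(E) = chi(B) * chi(F).
chi(Sigma_9) = -16, chi(Sigma_9) = -16.
chi(E) = (-16) * (-16) = 256

256


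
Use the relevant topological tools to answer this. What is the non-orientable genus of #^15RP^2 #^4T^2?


Since a >= 1, the sum is non-orientable; each T^2 can be replaced by RP^2 # RP^2 (since T^2#RP^2 = 3RP^2).
Total crosscaps k = 15 + 2*4 = 23.
Check via chi: chi = 15*1 + 4*0 - (15+4-1)*2 = -21 = 2 - k = -21. Consistent.

23


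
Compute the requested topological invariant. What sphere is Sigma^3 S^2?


Each suspension raises dimension by 1: Sigma S^n = S^{n+1}.
Sigma^3 S^2 = S^{2+3} = S^5

5


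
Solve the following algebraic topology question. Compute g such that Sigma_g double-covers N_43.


chi(N_43) = 2 - 43 = -41.
Double cover: chi(Sigma_g) = 2 * chi(N_43) = 2*(-41) = -82.
2 - 2g = -82, so g = (2 - (-82))/2 = 84/2 = 42

42


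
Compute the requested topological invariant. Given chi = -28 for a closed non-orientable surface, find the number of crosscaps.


chi = 2 - k for closed non-orientable surfaces with k crosscaps.
-28 = 2 - k
k = 2 - (-28) = 30

30


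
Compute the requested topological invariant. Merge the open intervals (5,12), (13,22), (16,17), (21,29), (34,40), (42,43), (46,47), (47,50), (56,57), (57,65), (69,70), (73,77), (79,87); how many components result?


Sort and merge overlapping open intervals.
Merged: (5,12), (13,29), (34,40), (42,43), (46,47), (47,50), (56,57), (57,65), (69,70), (73,77), (79,87).
Number of components = 11

11


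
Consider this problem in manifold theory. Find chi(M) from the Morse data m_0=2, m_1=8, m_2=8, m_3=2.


Morse theory: chi(M) = sum_k (-1)^k m_k where m_k = #(index-k critical points).
= (2) + (-8) + (8) + (-2) = 0

0


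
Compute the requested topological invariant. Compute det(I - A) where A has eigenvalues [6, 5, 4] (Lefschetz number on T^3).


For a torus self-map: L(f) = det(I - A) where A acts on H_1.
L(f) = (1-6) * (1-5) * (1-4) = -5 * -4 * -3 = -60

-60


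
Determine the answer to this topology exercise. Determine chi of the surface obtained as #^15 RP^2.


For a non-orientable closed surface with k crosscaps: chi = 2 - k.
Here k = 15.
chi = 2 - 15 = -13

-13


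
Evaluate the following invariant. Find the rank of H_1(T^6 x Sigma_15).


pi_1(A x B) = pi_1(A) x pi_1(B); rank of abelianization = b_1.
b_1(T^6) = 6, b_1(Sigma_15) = 2*15 = 30.
b_1(product) = 6 + 30 = 36

36


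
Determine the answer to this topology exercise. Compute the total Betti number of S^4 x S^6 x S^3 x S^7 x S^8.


Total Betti number is multiplicative under products.
Each S^d (d>=1) has total Betti number 2.
There are 5 sphere factors.
Total = 2^5 = 32

32


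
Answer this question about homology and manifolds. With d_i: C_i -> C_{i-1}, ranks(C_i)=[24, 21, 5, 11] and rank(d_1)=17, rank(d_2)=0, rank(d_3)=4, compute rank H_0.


rank H_k = rank(ker d_k) - rank(im d_{k+1}).
rank(ker d_0) = rank(C_0) - rank(d_0) = 24 - 0 = 24.
rank(im d_{0+1}) = 17.
rank H_0 = 24 - 17 = 7

7


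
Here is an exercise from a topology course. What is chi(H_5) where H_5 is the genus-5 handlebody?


A genus-g handlebody deformation retracts to a wedge of g circles.
chi(vee_g S^1) = 1 - g.
chi(H_5) = 1 - 5 = -4

-4


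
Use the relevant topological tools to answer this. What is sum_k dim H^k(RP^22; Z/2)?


H^k(RP^22; Z/2) = Z/2 for each 0 <= k <= 22.
Total dimension = 22 + 1 = 23

23


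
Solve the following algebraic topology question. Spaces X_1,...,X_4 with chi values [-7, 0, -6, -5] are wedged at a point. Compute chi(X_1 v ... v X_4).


chi(A v B) = chi(A) + chi(B) - 1 (one point identified).
For 4 spaces: chi = (sum chi_i) - (4 - 1).
sum = -18; chi = -18 - 3 = -21

-21


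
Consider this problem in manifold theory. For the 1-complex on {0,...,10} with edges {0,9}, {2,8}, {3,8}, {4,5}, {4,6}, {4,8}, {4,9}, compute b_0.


Run DFS/union-find over 11 vertices.
V = 11, E = 7.
Number of components = 4

4


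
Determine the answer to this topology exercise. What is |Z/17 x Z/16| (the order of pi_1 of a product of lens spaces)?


pi_1(X x Y) = pi_1(X) x pi_1(Y).
pi_1(L(17,1)) = Z/17, pi_1(L(16,1)) = Z/16.
|Z/17 x Z/16| = 17 * 16 = 272

272


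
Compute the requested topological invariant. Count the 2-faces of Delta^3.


Delta^3 has 3+1 vertices. A 2-face is a choice of 2+1 vertices.
f_2 = C(3+1, 2+1) = C(4,3) = 4

4


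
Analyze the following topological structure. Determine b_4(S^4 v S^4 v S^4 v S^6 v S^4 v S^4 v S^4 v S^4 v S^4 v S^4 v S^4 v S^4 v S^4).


For a wedge of spheres, H_k (k>0) is free on one generator per sphere of dimension k.
Spheres of dimension 4: count = 12.
b_4 = 12

12


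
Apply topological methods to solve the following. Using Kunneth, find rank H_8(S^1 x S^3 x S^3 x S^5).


Each S^d has Poincare polynomial 1 + t^d.
The product S^1 x S^3 x S^3 x S^5 has Poincare polynomial prod(1+t^d_i).
Expanding: b_0=1, b_1=1, b_3=2, b_4=2, b_5=1, b_6=2, b_7=1, b_8=2, b_9=2, b_11=1, b_12=1.
b_8 = 2

2


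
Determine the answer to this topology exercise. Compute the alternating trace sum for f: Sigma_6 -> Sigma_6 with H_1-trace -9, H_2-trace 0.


L(f) = tr(f_0*) - tr(f_1*) + tr(f_2*).
= 1 - (-9) + (0)
= 10

10


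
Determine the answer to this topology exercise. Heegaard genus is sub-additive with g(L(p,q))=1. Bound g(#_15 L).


Heegaard genus satisfies g(A#B) <= g(A) + g(B).
Each lens space has g = 1.
Upper bound: 15 * 1 = 15

15


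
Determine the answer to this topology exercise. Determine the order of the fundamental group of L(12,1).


pi_1(L(p,q)) = Z/pZ for any q coprime to p.
|pi_1(L(12,1))| = 12

12


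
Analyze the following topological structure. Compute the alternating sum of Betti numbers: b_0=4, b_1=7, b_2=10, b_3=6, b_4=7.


chi = sum_k (-1)^k b_k.
= (4) + (-7) + (10) + (-6) + (7)
= 8

8


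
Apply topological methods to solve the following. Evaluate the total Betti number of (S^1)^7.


b_k(T^7) = C(7,k), so the sum over k is sum_k C(7,k) = 2^7.
Total = 2^7 = 128

128


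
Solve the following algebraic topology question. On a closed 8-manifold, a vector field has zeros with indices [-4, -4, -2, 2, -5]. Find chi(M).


Poincare-Hopf: chi(M) = sum of indices of zeros.
chi = (-4) + (-4) + (-2) + (2) + (-5) = -13

-13


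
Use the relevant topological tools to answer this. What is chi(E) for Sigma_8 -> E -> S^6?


chi(S^6) = 2 (n even), chi(Sigma_8) = 2 - 2*8 = -14.
chi(E) = 2 * (-14) = -28

-28


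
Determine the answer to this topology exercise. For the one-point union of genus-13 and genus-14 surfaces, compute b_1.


For a wedge: H_1(A v B) = H_1(A) + H_1(B).
b_1(Sigma_13) = 26, b_1(Sigma_14) = 28.
b_1 = 26 + 28 = 54

54


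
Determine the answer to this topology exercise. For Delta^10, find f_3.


Delta^10 has 10+1 vertices. A 3-face is a choice of 3+1 vertices.
f_3 = C(10+1, 3+1) = C(11,4) = 330

330


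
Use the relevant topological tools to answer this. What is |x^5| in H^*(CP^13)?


|x| = 2 in H^*(CP^n).
|x^5| = 5 * |x| = 5 * 2 = 10

10


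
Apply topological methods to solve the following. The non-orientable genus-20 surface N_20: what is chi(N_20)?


For a non-orientable closed surface with k crosscaps: chi = 2 - k.
Here k = 20.
chi = 2 - 20 = -18

-18


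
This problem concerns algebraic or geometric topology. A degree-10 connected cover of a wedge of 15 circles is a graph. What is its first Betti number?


Nielsen-Schreier: an index-n subgroup of F_r is free of rank 1 + n(r-1).
Equivalently: chi(cover) = n*chi(base); chi(vee_r S^1) = 1 - 15 = -14.
chi(E) = 10*(-14) = -140; rank = 1 - chi(E) = 1 - (-140) = 141.
rank = 1 + 10*(15-1) = 1 + 140 = 141

141


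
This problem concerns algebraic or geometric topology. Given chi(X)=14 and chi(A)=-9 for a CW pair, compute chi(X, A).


Relative Euler characteristic: chi(X, A) = chi(X) - chi(A).
= 14 - (-9) = 23

23


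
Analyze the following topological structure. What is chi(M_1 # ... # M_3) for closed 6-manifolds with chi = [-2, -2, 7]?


For n-manifolds: chi(A#B) = chi(A) + chi(B) - chi(S^6).
chi(S^6) = 1 + (-1)^6 = 2.
chi(#) = (sum chi_i) - (3-1)*chi(S^6) = 3 - 2*2 = -1

-1


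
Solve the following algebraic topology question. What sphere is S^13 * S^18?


Join of spheres: S^m * S^n = S^{m+n+1}.
dim = 13 + 18 + 1 = 32

32


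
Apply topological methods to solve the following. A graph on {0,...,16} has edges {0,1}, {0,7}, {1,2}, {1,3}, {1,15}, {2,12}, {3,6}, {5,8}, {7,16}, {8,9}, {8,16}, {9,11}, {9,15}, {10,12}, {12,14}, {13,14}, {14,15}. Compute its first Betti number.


b_1 = E - V + (number of components).
E = 17, V = 17, components = 2.
b_1 = 17 - 17 + 2 = 2

2


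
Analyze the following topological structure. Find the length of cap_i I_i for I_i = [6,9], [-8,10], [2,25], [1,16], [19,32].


Intersection = [max(a_i), min(b_i)] = [19, 9].
Since 19 > 9, the intersection is empty.
Length = 0

0


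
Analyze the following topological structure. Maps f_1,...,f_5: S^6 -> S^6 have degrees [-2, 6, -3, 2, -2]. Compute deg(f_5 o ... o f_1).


Degree is multiplicative: deg(composition) = product of degrees.
= (-2) * (6) * (-3) * (2) * (-2) = -144

-144


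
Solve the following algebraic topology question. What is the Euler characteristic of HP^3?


HP^3 has one cell in each dimension 0, 4, ..., 4*3 (3+1 cells, all even-dim).
chi = 3 + 1 = 4

4


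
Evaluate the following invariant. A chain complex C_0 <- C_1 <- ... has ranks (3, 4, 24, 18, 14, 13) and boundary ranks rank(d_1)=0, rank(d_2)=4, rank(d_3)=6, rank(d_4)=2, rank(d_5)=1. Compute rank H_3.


rank H_k = rank(ker d_k) - rank(im d_{k+1}).
rank(ker d_3) = rank(C_3) - rank(d_3) = 18 - 6 = 12.
rank(im d_{3+1}) = 2.
rank H_3 = 12 - 2 = 10

10


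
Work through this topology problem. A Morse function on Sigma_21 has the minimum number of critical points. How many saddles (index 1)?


A perfect Morse function has m_k = b_k.
For Sigma_21: b_0=1, b_1=2g=42, b_2=1.
Saddles m_1 = 2g = 42

42


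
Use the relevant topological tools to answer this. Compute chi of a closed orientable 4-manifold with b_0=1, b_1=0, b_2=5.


By Poincare duality b_k = b_{4-k}, so full Betti numbers: b_0=1, b_1=0, b_2=5, b_3=0, b_4=1.
chi = sum (-1)^k b_k = 7

7


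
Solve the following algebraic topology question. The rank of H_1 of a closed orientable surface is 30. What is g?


For a closed orientable surface: b_1 = 2g.
30 = 2g
g = 30 / 2 = 15

15


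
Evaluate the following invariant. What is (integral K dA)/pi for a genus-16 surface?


Gauss-Bonnet: integral K dA = 2*pi*chi(M).
chi(Sigma_16) = 2 - 2*16 = -30.
(integral K dA)/pi = 2*chi = 2*(-30) = -60

-60


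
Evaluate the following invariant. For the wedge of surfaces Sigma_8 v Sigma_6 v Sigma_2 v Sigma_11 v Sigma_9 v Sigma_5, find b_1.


For a wedge X v Y: reduced H_k(X v Y) = H_k(X) + H_k(Y).
Each Sigma_g contributes b_1 = 2g.
b_1 = 16 + 12 + 4 + 22 + 18 + 10 = 82

82


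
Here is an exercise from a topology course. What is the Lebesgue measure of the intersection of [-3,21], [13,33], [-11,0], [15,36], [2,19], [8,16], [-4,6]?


Intersection = [max(a_i), min(b_i)] = [15, 0].
Since 15 > 0, the intersection is empty.
Length = 0

0


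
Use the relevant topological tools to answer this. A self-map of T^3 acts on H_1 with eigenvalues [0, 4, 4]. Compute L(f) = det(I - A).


For a torus self-map: L(f) = det(I - A) where A acts on H_1.
L(f) = (1-0) * (1-4) * (1-4) = 1 * -3 * -3 = 9

9


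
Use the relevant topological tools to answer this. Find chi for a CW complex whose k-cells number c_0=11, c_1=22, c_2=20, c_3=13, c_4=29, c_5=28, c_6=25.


chi = sum_k (-1)^k c_k.
= (-1)^0*11 + (-1)^1*22 + (-1)^2*20 + (-1)^3*13 + (-1)^4*29 + (-1)^5*28 + (-1)^6*25
= (11) + (-22) + (20) + (-13) + (29) + (-28) + (25)
= 22

22


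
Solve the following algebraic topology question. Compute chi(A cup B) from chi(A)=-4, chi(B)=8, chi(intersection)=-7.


chi(A cup B) = chi(A) + chi(B) - chi(A cap B)
= -4 + (8) - (-7)
= 11

11
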